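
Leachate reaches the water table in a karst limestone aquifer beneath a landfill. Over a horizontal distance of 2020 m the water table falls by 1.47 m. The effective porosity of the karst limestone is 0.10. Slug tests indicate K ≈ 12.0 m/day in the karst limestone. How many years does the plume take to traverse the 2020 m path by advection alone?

63.3

Hydraulic gradient i = Δh / L = 1.47 / 2020 = 0.0007277.
Darcy flux q = K · i = 12.00 × 0.0007277 = 0.008733 m/day.
Seepage velocity v = q / n_e = 0.008733 / 0.10 = 0.08733 m/day.
Travel time t = L / v = 2020 / 0.08733 = 23132 days = 63.33 years.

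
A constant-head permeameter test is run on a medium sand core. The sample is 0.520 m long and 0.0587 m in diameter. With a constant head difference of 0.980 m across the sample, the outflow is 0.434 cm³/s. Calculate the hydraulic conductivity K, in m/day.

7.35

Cross-sectional area A = π·(d/2)² = π × (0.0587/2)² = 0.002706 m².
Convert discharge: 0.434 cm³/s = 4.340e-07 m³/s.
Darcy's law rearranged: K = Q·L / (A·Δh) = 4.340e-07 × 0.520 / (0.002706 × 0.980) = 8.509e-05 m/s = 7.352 m/day.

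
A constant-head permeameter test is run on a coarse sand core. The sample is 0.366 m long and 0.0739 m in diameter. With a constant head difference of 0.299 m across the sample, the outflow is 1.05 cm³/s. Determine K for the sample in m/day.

25.9

Cross-sectional area A = π·(d/2)² = π × (0.0739/2)² = 0.004289 m².
Convert discharge: 1.05 cm³/s = 1.050e-06 m³/s.
Darcy's law rearranged: K = Q·L / (A·Δh) = 1.050e-06 × 0.366 / (0.004289 × 0.299) = 0.0002997 m/s = 25.89 m/day.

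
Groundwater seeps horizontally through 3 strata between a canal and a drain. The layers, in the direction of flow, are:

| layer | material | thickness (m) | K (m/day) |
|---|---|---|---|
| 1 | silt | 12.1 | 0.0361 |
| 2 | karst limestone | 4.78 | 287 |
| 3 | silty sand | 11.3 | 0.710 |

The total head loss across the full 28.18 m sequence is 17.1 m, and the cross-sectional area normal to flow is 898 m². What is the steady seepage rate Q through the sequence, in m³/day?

43.7

Flow is perpendicular to layering, so the layers act in series and the equivalent K is the thickness-weighted harmonic mean.
Total thickness L = 12.1 + 4.78 + 11.3 = 28.18 m.
Σ(b_i/K_i) = 12.1/0.0361 + 4.78/287 + 11.3/0.710 = 351.1 d.
K_eq = L / Σ(b_i/K_i) = 28.18 / 351.1 = 0.08026 m/day.
Q = K_eq · A · (Δh/L) = 0.08026 × 898 × (17.1/28.18) = 43.73 m³/day.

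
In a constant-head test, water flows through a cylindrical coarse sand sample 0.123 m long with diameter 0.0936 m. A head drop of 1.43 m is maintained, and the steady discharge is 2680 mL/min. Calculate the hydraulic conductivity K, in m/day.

48.2

Cross-sectional area A = π·(d/2)² = π × (0.0936/2)² = 0.006881 m².
Convert discharge: 2680 mL/min = 4.467e-05 m³/s.
Darcy's law rearranged: K = Q·L / (A·Δh) = 4.467e-05 × 0.123 / (0.006881 × 1.43) = 0.0005584 m/s = 48.24 m/day.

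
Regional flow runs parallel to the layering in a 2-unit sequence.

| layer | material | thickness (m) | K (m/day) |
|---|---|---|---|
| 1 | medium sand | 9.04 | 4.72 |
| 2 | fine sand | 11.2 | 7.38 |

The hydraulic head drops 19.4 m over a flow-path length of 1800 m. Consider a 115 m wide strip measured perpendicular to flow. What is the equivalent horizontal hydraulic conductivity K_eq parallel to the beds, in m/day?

6.19

Flow is parallel to layering, so each bed carries its own Darcy discharge and the transmissivities add.
Σ(K_i·b_i) = 4.72×9.04 + 7.38×11.2 = 125.3 m²/day.
Total thickness b = 20.24 m, so K_eq = Σ(K_i·b_i)/b = 6.192 m/day.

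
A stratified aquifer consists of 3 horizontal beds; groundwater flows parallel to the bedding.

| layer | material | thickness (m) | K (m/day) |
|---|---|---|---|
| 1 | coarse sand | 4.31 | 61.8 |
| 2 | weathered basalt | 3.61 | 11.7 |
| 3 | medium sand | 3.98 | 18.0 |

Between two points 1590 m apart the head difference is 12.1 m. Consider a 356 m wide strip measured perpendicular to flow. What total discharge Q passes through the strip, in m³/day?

Flow is parallel to layering, so each bed carries its own Darcy discharge and the transmissivities add.
Σ(K_i·b_i) = 61.8×4.31 + 11.7×3.61 + 18.0×3.98 = 380.2 m²/day.
Hydraulic gradient i = Δh / L = 12.1 / 1590 = 0.007610.
Q = Σ(K_i·b_i) · W · i = 380.2 × 356 × 0.007610 = 1030 m³/day.

1030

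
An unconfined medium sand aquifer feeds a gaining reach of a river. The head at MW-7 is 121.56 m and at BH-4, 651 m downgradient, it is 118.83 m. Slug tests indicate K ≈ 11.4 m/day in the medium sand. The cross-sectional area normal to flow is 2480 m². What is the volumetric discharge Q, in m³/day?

119

Hydraulic gradient i = (121.56 − 118.83) / 651 = 2.73 / 651 = 0.004194.
Darcy's law: Q = K · A · i = 11.40 × 2480 × 0.004194 = 118.6 m³/day.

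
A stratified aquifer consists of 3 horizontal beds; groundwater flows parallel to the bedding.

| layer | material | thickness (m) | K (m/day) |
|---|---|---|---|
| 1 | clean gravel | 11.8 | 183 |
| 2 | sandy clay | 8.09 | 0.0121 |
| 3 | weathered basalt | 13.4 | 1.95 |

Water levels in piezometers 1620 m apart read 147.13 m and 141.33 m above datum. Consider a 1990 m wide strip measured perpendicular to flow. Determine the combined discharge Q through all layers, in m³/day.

Flow is parallel to layering, so each bed carries its own Darcy discharge and the transmissivities add.
Σ(K_i·b_i) = 183×11.8 + 0.0121×8.09 + 1.95×13.4 = 2186 m²/day.
Hydraulic gradient i = (147.13 − 141.33) / 1620 = 5.8 / 1620 = 0.003580.
Q = Σ(K_i·b_i) · W · i = 2186 × 1990 × 0.003580 = 15572 m³/day.

15600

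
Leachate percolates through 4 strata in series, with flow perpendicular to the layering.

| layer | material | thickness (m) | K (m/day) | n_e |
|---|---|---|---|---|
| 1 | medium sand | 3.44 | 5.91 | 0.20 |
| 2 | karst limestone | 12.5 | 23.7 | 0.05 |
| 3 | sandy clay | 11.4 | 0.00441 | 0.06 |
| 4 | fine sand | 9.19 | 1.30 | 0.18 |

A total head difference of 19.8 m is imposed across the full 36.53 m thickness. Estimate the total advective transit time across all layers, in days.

With flow normal to the layers, continuity requires the same specific discharge q through every layer.
Σ(b_i/K_i) = 3.44/5.91 + 12.5/23.7 + 11.4/0.00441 + 9.19/1.30 = 2593 d.
q = Δh / Σ(b_i/K_i) = 19.8 / 2593 = 0.007635 m/day.
In each layer the seepage velocity is v_i = q/n_i, so the layer transit time is t_i = b_i·n_i / q:
  layer 1 (medium sand): t_1 = 3.44 × 0.20 / 0.007635 = 90.11 d
  layer 2 (karst limestone): t_2 = 12.5 × 0.05 / 0.007635 = 81.86 d
  layer 3 (sandy clay): t_3 = 11.4 × 0.06 / 0.007635 = 89.58 d
  layer 4 (fine sand): t_4 = 9.19 × 0.18 / 0.007635 = 216.7 d
Total t = Σ t_i = 478.2 days.

478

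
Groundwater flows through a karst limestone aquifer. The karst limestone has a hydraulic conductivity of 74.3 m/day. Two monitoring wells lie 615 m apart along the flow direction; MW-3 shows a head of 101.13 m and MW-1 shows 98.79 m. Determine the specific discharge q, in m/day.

0.283

Hydraulic gradient i = (101.13 − 98.79) / 615 = 2.34 / 615 = 0.003805.
Specific discharge q = K · i = 74.30 × 0.003805 = 0.2827 m/day.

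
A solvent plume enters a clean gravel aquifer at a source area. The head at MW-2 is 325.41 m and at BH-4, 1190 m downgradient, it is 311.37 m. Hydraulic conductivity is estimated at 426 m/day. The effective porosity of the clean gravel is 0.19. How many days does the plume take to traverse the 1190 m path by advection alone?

Hydraulic gradient i = (325.41 − 311.37) / 1190 = 14.04 / 1190 = 0.01180.
Darcy flux q = K · i = 426.0 × 0.01180 = 5.026 m/day.
Seepage velocity v = q / n_e = 5.026 / 0.19 = 26.45 m/day.
Travel time t = L / v = 1190 / 26.45 = 44.99 days.

45.0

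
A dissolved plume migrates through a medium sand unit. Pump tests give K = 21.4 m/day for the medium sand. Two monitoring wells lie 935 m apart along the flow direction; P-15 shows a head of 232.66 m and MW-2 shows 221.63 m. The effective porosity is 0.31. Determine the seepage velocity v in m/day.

Hydraulic gradient i = (232.66 − 221.63) / 935 = 11.03 / 935 = 0.01180.
Darcy flux q = K · i = 21.40 × 0.01180 = 0.2525 m/day.
Seepage velocity v = q / n_e = 0.2525 / 0.31 = 0.8144 m/day.

0.814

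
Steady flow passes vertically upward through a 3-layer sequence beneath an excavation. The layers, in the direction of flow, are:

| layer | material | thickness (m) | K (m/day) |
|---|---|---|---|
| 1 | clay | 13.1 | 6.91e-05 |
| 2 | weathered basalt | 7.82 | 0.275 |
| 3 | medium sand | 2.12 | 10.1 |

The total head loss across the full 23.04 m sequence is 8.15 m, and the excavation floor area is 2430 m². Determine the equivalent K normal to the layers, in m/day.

0.000122

Flow is perpendicular to layering, so the layers act in series and the equivalent K is the thickness-weighted harmonic mean.
Total thickness L = 13.1 + 7.82 + 2.12 = 23.04 m.
Σ(b_i/K_i) = 13.1/6.91e-05 + 7.82/0.275 + 2.12/10.1 = 1.896e+05 d.
K_eq = L / Σ(b_i/K_i) = 23.04 / 1.896e+05 = 0.0001215 m/day.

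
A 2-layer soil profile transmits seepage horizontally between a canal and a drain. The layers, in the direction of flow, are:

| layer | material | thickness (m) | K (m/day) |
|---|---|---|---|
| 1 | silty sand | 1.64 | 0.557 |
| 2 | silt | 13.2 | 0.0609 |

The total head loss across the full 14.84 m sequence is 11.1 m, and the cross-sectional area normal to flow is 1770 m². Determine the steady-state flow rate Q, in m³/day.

Flow is perpendicular to layering, so the layers act in series and the equivalent K is the thickness-weighted harmonic mean.
Total thickness L = 1.64 + 13.2 = 14.84 m.
Σ(b_i/K_i) = 1.64/0.557 + 13.2/0.0609 = 219.7 d.
K_eq = L / Σ(b_i/K_i) = 14.84 / 219.7 = 0.06755 m/day.
Q = K_eq · A · (Δh/L) = 0.06755 × 1770 × (11.1/14.84) = 89.43 m³/day.

89.4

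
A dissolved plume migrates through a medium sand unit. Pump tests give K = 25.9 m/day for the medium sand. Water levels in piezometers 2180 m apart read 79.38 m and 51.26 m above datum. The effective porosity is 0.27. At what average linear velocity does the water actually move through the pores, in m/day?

Hydraulic gradient i = (79.38 − 51.26) / 2180 = 28.12 / 2180 = 0.01290.
Darcy flux q = K · i = 25.90 × 0.01290 = 0.3341 m/day.
Seepage velocity v = q / n_e = 0.3341 / 0.27 = 1.237 m/day.

1.24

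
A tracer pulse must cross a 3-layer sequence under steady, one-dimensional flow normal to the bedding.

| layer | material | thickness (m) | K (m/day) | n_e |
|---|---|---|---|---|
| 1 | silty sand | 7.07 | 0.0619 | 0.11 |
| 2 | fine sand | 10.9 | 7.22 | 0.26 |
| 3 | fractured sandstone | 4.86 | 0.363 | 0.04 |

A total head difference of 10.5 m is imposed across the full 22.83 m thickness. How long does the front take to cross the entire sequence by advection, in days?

46.8

With flow normal to the layers, continuity requires the same specific discharge q through every layer.
Σ(b_i/K_i) = 7.07/0.0619 + 10.9/7.22 + 4.86/0.363 = 129.1 d.
q = Δh / Σ(b_i/K_i) = 10.5 / 129.1 = 0.08132 m/day.
In each layer the seepage velocity is v_i = q/n_i, so the layer transit time is t_i = b_i·n_i / q:
  layer 1 (silty sand): t_1 = 7.07 × 0.11 / 0.08132 = 9.563 d
  layer 2 (fine sand): t_2 = 10.9 × 0.26 / 0.08132 = 34.85 d
  layer 3 (fractured sandstone): t_3 = 4.86 × 0.04 / 0.08132 = 2.390 d
Total t = Σ t_i = 46.80 days.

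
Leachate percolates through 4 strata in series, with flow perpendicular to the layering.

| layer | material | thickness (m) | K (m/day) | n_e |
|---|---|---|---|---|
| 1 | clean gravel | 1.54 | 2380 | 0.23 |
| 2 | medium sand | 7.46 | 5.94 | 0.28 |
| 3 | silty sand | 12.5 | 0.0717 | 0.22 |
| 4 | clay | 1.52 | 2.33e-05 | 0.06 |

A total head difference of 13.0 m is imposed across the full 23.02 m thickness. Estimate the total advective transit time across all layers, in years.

With flow normal to the layers, continuity requires the same specific discharge q through every layer.
Σ(b_i/K_i) = 1.54/2380 + 7.46/5.94 + 12.5/0.0717 + 1.52/2.33e-05 = 65412 d.
q = Δh / Σ(b_i/K_i) = 13.0 / 65412 = 0.0001987 m/day.
In each layer the seepage velocity is v_i = q/n_i, so the layer transit time is t_i = b_i·n_i / q:
  layer 1 (clean gravel): t_1 = 1.54 × 0.23 / 0.0001987 = 1782 d
  layer 2 (medium sand): t_2 = 7.46 × 0.28 / 0.0001987 = 10510 d
  layer 3 (silty sand): t_3 = 12.5 × 0.22 / 0.0001987 = 13837 d
  layer 4 (clay): t_4 = 1.52 × 0.06 / 0.0001987 = 458.9 d
Total t = Σ t_i = 26588 days = 72.79 years.

72.8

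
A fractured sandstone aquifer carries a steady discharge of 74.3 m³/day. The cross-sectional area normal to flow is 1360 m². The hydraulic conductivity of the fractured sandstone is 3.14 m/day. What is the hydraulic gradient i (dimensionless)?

0.0174

From Q = K·A·i, i = Q / (K·A) = 74.3 / (3.140 × 1360) = 0.01740.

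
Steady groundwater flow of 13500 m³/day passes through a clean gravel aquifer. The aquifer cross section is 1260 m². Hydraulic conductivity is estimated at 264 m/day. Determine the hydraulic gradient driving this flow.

From Q = K·A·i, i = Q / (K·A) = 13500 / (264.0 × 1260) = 0.04058.

0.0406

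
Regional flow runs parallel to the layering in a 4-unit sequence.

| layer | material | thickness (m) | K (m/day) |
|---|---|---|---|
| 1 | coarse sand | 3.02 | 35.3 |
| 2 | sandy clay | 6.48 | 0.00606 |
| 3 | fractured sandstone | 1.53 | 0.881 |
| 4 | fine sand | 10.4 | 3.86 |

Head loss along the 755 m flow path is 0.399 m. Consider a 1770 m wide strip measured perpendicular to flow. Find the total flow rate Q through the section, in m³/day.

Flow is parallel to layering, so each bed carries its own Darcy discharge and the transmissivities add.
Σ(K_i·b_i) = 35.3×3.02 + 0.00606×6.48 + 0.881×1.53 + 3.86×10.4 = 148.1 m²/day.
Hydraulic gradient i = Δh / L = 0.399 / 755 = 0.0005285.
Q = Σ(K_i·b_i) · W · i = 148.1 × 1770 × 0.0005285 = 138.6 m³/day.

139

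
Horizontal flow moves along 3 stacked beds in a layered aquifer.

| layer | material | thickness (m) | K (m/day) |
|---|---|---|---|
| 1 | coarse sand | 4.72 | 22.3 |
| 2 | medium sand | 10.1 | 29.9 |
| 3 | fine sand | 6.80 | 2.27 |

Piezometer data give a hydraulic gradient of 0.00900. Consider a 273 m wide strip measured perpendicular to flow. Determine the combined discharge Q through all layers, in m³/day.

Flow is parallel to layering, so each bed carries its own Darcy discharge and the transmissivities add.
Σ(K_i·b_i) = 22.3×4.72 + 29.9×10.1 + 2.27×6.80 = 422.7 m²/day.
Hydraulic gradient i = 0.00900.
Q = Σ(K_i·b_i) · W · i = 422.7 × 273 × 0.009000 = 1039 m³/day.

1040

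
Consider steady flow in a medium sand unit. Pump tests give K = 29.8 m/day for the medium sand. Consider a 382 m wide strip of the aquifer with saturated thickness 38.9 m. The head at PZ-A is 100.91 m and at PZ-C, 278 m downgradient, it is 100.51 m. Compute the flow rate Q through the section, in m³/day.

637

Cross-sectional area A = 382 × 38.9 = 14860 m².
Hydraulic gradient i = (100.91 − 100.51) / 278 = 0.4 / 278 = 0.001439.
Darcy's law: Q = K · A · i = 29.80 × 14860 × 0.001439 = 637.2 m³/day.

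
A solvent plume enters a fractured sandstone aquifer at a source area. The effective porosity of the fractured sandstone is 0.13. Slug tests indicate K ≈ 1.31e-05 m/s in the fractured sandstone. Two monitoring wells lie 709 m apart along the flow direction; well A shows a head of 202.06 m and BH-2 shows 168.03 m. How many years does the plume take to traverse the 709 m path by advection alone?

Convert K: 1.31e-05 m/s × 86400 = 1.132 m/day.
Hydraulic gradient i = (202.06 − 168.03) / 709 = 34.03 / 709 = 0.04800.
Darcy flux q = K · i = 1.132 × 0.04800 = 0.05433 m/day.
Seepage velocity v = q / n_e = 0.05433 / 0.13 = 0.4179 m/day.
Travel time t = L / v = 709 / 0.4179 = 1697 days = 4.645 years.

4.65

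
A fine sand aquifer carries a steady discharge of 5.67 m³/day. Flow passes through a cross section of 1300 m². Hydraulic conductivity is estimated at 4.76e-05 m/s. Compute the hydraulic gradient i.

Convert K: 4.76e-05 m/s × 86400 = 4.113 m/day.
From Q = K·A·i, i = Q / (K·A) = 5.67 / (4.113 × 1300) = 0.001061.

0.00106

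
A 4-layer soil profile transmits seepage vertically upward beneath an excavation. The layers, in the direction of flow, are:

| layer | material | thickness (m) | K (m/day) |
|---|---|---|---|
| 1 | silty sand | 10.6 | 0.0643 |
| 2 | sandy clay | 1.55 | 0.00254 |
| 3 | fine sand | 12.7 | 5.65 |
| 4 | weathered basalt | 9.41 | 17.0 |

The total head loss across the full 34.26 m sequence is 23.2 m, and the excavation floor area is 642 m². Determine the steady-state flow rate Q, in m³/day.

19.1

Flow is perpendicular to layering, so the layers act in series and the equivalent K is the thickness-weighted harmonic mean.
Total thickness L = 10.6 + 1.55 + 12.7 + 9.41 = 34.26 m.
Σ(b_i/K_i) = 10.6/0.0643 + 1.55/0.00254 + 12.7/5.65 + 9.41/17.0 = 777.9 d.
K_eq = L / Σ(b_i/K_i) = 34.26 / 777.9 = 0.04404 m/day.
Q = K_eq · A · (Δh/L) = 0.04404 × 642 × (23.2/34.26) = 19.15 m³/day.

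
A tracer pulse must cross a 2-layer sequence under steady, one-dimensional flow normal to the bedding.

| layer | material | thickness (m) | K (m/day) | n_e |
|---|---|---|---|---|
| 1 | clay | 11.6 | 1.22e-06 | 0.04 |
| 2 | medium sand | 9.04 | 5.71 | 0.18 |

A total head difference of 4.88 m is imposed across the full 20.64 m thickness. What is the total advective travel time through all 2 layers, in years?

With flow normal to the layers, continuity requires the same specific discharge q through every layer.
Σ(b_i/K_i) = 11.6/1.22e-06 + 9.04/5.71 = 9.508e+06 d.
q = Δh / Σ(b_i/K_i) = 4.88 / 9.508e+06 = 5.132e-07 m/day.
In each layer the seepage velocity is v_i = q/n_i, so the layer transit time is t_i = b_i·n_i / q:
  layer 1 (clay): t_1 = 11.6 × 0.04 / 5.132e-07 = 9.041e+05 d
  layer 2 (medium sand): t_2 = 9.04 × 0.18 / 5.132e-07 = 3.170e+06 d
Total t = Σ t_i = 4.074e+06 days = 11155 years.

11200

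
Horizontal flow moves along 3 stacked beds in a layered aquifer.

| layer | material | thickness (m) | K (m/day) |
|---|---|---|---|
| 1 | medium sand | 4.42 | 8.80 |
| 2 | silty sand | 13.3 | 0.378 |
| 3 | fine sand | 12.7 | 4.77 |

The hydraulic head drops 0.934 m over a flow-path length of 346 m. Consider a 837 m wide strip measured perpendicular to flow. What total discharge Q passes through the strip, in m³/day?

236

Flow is parallel to layering, so each bed carries its own Darcy discharge and the transmissivities add.
Σ(K_i·b_i) = 8.80×4.42 + 0.378×13.3 + 4.77×12.7 = 104.5 m²/day.
Hydraulic gradient i = Δh / L = 0.934 / 346 = 0.002699.
Q = Σ(K_i·b_i) · W · i = 104.5 × 837 × 0.002699 = 236.1 m³/day.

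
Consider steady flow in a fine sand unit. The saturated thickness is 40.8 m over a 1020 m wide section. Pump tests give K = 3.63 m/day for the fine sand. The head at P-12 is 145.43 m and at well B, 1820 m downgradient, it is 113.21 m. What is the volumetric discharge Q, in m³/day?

Cross-sectional area A = 1020 × 40.8 = 41616 m².
Hydraulic gradient i = (145.43 − 113.21) / 1820 = 32.22 / 1820 = 0.01770.
Darcy's law: Q = K · A · i = 3.630 × 41616 × 0.01770 = 2674 m³/day.

2670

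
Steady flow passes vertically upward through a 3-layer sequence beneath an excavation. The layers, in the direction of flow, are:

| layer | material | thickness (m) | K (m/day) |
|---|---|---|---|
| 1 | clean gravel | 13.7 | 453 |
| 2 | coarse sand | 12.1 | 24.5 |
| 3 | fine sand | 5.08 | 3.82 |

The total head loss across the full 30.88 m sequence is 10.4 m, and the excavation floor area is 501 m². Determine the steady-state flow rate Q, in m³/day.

2810

Flow is perpendicular to layering, so the layers act in series and the equivalent K is the thickness-weighted harmonic mean.
Total thickness L = 13.7 + 12.1 + 5.08 = 30.88 m.
Σ(b_i/K_i) = 13.7/453 + 12.1/24.5 + 5.08/3.82 = 1.854 d.
K_eq = L / Σ(b_i/K_i) = 30.88 / 1.854 = 16.66 m/day.
Q = K_eq · A · (Δh/L) = 16.66 × 501 × (10.4/30.88) = 2810 m³/day.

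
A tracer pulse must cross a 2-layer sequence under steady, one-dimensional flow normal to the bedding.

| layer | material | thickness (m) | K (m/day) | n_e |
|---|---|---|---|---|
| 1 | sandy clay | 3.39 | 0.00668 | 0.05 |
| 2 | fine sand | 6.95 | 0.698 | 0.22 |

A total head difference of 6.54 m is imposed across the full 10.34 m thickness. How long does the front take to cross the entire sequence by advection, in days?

With flow normal to the layers, continuity requires the same specific discharge q through every layer.
Σ(b_i/K_i) = 3.39/0.00668 + 6.95/0.698 = 517.4 d.
q = Δh / Σ(b_i/K_i) = 6.54 / 517.4 = 0.01264 m/day.
In each layer the seepage velocity is v_i = q/n_i, so the layer transit time is t_i = b_i·n_i / q:
  layer 1 (sandy clay): t_1 = 3.39 × 0.05 / 0.01264 = 13.41 d
  layer 2 (fine sand): t_2 = 6.95 × 0.22 / 0.01264 = 121.0 d
Total t = Σ t_i = 134.4 days.

134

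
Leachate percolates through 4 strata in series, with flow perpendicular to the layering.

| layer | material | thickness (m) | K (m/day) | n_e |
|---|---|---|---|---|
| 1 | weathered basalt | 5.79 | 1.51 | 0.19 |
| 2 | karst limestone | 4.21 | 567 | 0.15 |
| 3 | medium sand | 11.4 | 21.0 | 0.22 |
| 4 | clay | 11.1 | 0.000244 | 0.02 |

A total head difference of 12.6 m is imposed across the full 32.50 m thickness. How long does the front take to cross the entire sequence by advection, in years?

With flow normal to the layers, continuity requires the same specific discharge q through every layer.
Σ(b_i/K_i) = 5.79/1.51 + 4.21/567 + 11.4/21.0 + 11.1/0.000244 = 45496 d.
q = Δh / Σ(b_i/K_i) = 12.6 / 45496 = 0.0002769 m/day.
In each layer the seepage velocity is v_i = q/n_i, so the layer transit time is t_i = b_i·n_i / q:
  layer 1 (weathered basalt): t_1 = 5.79 × 0.19 / 0.0002769 = 3972 d
  layer 2 (karst limestone): t_2 = 4.21 × 0.15 / 0.0002769 = 2280 d
  layer 3 (medium sand): t_3 = 11.4 × 0.22 / 0.0002769 = 9056 d
  layer 4 (clay): t_4 = 11.1 × 0.02 / 0.0002769 = 801.6 d
Total t = Σ t_i = 16110 days = 44.11 years.

44.1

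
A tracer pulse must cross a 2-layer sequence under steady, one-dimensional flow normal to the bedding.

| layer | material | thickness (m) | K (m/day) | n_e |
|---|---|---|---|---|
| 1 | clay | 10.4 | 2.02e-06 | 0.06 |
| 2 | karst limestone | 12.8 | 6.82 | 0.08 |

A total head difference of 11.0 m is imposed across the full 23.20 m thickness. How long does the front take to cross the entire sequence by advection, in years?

2110

With flow normal to the layers, continuity requires the same specific discharge q through every layer.
Σ(b_i/K_i) = 10.4/2.02e-06 + 12.8/6.82 = 5.149e+06 d.
q = Δh / Σ(b_i/K_i) = 11.0 / 5.149e+06 = 2.137e-06 m/day.
In each layer the seepage velocity is v_i = q/n_i, so the layer transit time is t_i = b_i·n_i / q:
  layer 1 (clay): t_1 = 10.4 × 0.06 / 2.137e-06 = 2.921e+05 d
  layer 2 (karst limestone): t_2 = 12.8 × 0.08 / 2.137e-06 = 4.793e+05 d
Total t = Σ t_i = 7.713e+05 days = 2112 years.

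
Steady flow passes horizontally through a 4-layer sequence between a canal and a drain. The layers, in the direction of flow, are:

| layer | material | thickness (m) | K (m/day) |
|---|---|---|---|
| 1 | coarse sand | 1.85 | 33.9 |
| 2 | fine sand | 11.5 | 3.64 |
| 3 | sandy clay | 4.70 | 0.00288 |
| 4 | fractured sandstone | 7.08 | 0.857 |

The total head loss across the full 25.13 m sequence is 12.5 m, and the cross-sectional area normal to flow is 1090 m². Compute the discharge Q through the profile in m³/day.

Flow is perpendicular to layering, so the layers act in series and the equivalent K is the thickness-weighted harmonic mean.
Total thickness L = 1.85 + 11.5 + 4.70 + 7.08 = 25.13 m.
Σ(b_i/K_i) = 1.85/33.9 + 11.5/3.64 + 4.70/0.00288 + 7.08/0.857 = 1643 d.
K_eq = L / Σ(b_i/K_i) = 25.13 / 1643 = 0.01529 m/day.
Q = K_eq · A · (Δh/L) = 0.01529 × 1090 × (12.5/25.13) = 8.291 m³/day.

8.29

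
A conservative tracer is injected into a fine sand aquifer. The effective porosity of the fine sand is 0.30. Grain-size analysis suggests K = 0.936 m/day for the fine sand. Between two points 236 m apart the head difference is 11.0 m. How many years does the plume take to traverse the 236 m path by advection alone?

4.44

Hydraulic gradient i = Δh / L = 11.0 / 236 = 0.04661.
Darcy flux q = K · i = 0.9360 × 0.04661 = 0.04363 m/day.
Seepage velocity v = q / n_e = 0.04363 / 0.30 = 0.1454 m/day.
Travel time t = L / v = 236 / 0.1454 = 1623 days = 4.443 years.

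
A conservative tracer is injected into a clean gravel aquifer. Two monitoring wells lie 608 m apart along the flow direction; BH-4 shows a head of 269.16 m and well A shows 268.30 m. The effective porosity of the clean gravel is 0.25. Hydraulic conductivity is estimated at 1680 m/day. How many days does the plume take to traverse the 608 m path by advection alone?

64.0

Hydraulic gradient i = (269.16 − 268.30) / 608 = 0.86 / 608 = 0.001414.
Darcy flux q = K · i = 1680 × 0.001414 = 2.376 m/day.
Seepage velocity v = q / n_e = 2.376 / 0.25 = 9.505 m/day.
Travel time t = L / v = 608 / 9.505 = 63.96 days.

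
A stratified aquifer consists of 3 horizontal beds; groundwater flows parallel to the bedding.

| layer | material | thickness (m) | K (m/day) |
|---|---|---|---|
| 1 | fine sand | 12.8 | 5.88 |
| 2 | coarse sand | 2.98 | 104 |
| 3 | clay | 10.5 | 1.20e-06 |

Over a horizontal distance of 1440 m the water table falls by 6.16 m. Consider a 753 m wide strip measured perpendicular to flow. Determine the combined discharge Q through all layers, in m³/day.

Flow is parallel to layering, so each bed carries its own Darcy discharge and the transmissivities add.
Σ(K_i·b_i) = 5.88×12.8 + 104×2.98 + 1.20e-06×10.5 = 385.2 m²/day.
Hydraulic gradient i = Δh / L = 6.16 / 1440 = 0.004278.
Q = Σ(K_i·b_i) · W · i = 385.2 × 753 × 0.004278 = 1241 m³/day.

1240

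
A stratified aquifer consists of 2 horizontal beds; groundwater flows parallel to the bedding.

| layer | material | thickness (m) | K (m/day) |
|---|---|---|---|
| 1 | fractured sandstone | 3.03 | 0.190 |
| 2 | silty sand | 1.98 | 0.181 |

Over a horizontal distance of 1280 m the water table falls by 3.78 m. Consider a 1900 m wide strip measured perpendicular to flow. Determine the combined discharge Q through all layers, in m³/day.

Flow is parallel to layering, so each bed carries its own Darcy discharge and the transmissivities add.
Σ(K_i·b_i) = 0.190×3.03 + 0.181×1.98 = 0.9341 m²/day.
Hydraulic gradient i = Δh / L = 3.78 / 1280 = 0.002953.
Q = Σ(K_i·b_i) · W · i = 0.9341 × 1900 × 0.002953 = 5.241 m³/day.

5.24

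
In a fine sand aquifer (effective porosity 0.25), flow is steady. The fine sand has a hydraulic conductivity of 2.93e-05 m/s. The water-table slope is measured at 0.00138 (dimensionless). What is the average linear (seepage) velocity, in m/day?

Convert K: 2.93e-05 m/s × 86400 = 2.532 m/day.
Hydraulic gradient i = 0.00138.
Darcy flux q = K · i = 2.532 × 0.001380 = 0.003493 m/day.
Seepage velocity v = q / n_e = 0.003493 / 0.25 = 0.01397 m/day.

0.0140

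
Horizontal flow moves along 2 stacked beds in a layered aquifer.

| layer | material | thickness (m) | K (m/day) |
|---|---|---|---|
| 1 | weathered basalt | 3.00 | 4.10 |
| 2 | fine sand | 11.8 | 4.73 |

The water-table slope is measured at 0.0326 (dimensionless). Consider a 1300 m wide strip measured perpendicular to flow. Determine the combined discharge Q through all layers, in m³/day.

2890

Flow is parallel to layering, so each bed carries its own Darcy discharge and the transmissivities add.
Σ(K_i·b_i) = 4.10×3.00 + 4.73×11.8 = 68.11 m²/day.
Hydraulic gradient i = 0.0326.
Q = Σ(K_i·b_i) · W · i = 68.11 × 1300 × 0.03260 = 2887 m³/day.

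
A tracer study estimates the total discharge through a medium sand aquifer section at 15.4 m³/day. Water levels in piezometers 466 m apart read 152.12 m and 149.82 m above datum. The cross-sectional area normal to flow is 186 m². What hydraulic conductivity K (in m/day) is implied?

Hydraulic gradient i = (152.12 − 149.82) / 466 = 2.3 / 466 = 0.004936.
From Q = K·A·i, K = Q / (A·i) = 15.4 / (186.0 × 0.004936) = 16.78 m/day.

16.8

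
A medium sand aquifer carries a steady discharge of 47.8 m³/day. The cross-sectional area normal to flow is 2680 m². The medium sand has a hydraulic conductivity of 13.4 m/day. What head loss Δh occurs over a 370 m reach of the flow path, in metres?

0.492

From Q = K·A·i, i = Q / (K·A) = 47.8 / (13.40 × 2680) = 0.001331.
Head loss Δh = i · L = 0.001331 × 370 = 0.4925 m.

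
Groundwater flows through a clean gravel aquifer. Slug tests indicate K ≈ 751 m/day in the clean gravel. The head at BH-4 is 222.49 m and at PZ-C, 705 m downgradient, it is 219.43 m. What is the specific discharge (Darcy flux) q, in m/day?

3.26

Hydraulic gradient i = (222.49 − 219.43) / 705 = 3.06 / 705 = 0.004340.
Specific discharge q = K · i = 751.0 × 0.004340 = 3.260 m/day.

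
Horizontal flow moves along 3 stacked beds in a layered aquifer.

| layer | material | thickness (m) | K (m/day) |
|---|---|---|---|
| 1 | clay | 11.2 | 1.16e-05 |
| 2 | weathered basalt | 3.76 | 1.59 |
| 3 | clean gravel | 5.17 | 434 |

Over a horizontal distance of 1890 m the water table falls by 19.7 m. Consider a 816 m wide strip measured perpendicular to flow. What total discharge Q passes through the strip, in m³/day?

19100

Flow is parallel to layering, so each bed carries its own Darcy discharge and the transmissivities add.
Σ(K_i·b_i) = 1.16e-05×11.2 + 1.59×3.76 + 434×5.17 = 2250 m²/day.
Hydraulic gradient i = Δh / L = 19.7 / 1890 = 0.01042.
Q = Σ(K_i·b_i) · W · i = 2250 × 816 × 0.01042 = 19135 m³/day.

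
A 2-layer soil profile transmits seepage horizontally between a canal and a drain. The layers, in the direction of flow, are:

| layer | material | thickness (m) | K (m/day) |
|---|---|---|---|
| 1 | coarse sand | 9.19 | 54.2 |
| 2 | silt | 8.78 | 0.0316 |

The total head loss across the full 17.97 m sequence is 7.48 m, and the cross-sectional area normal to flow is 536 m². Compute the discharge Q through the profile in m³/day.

14.4

Flow is perpendicular to layering, so the layers act in series and the equivalent K is the thickness-weighted harmonic mean.
Total thickness L = 9.19 + 8.78 = 17.97 m.
Σ(b_i/K_i) = 9.19/54.2 + 8.78/0.0316 = 278.0 d.
K_eq = L / Σ(b_i/K_i) = 17.97 / 278.0 = 0.06464 m/day.
Q = K_eq · A · (Δh/L) = 0.06464 × 536 × (7.48/17.97) = 14.42 m³/day.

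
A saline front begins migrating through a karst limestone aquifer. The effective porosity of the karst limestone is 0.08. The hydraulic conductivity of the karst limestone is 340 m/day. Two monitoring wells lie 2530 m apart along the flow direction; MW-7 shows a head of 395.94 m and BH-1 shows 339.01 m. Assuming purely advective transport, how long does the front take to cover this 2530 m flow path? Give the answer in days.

Hydraulic gradient i = (395.94 − 339.01) / 2530 = 56.93 / 2530 = 0.02250.
Darcy flux q = K · i = 340.0 × 0.02250 = 7.651 m/day.
Seepage velocity v = q / n_e = 7.651 / 0.08 = 95.63 m/day.
Travel time t = L / v = 2530 / 95.63 = 26.46 days.

26.5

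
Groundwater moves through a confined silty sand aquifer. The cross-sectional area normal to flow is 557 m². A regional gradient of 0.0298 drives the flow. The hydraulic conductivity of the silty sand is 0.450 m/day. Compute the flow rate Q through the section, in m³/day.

Hydraulic gradient i = 0.0298.
Darcy's law: Q = K · A · i = 0.4500 × 557.0 × 0.02980 = 7.469 m³/day.

7.47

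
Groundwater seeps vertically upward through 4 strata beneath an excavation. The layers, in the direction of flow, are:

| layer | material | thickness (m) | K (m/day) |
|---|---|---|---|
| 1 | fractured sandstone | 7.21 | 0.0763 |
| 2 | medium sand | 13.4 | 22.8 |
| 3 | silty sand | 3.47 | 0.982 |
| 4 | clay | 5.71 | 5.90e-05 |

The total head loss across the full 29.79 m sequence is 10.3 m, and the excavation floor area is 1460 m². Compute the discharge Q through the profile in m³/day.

Flow is perpendicular to layering, so the layers act in series and the equivalent K is the thickness-weighted harmonic mean.
Total thickness L = 7.21 + 13.4 + 3.47 + 5.71 = 29.79 m.
Σ(b_i/K_i) = 7.21/0.0763 + 13.4/22.8 + 3.47/0.982 + 5.71/5.90e-05 = 96878 d.
K_eq = L / Σ(b_i/K_i) = 29.79 / 96878 = 0.0003075 m/day.
Q = K_eq · A · (Δh/L) = 0.0003075 × 1460 × (10.3/29.79) = 0.1552 m³/day.

0.155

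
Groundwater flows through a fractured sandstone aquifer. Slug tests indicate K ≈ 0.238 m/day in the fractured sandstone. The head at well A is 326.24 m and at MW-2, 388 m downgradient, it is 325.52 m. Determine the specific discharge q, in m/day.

Hydraulic gradient i = (326.24 − 325.52) / 388 = 0.72 / 388 = 0.001856.
Specific discharge q = K · i = 0.2380 × 0.001856 = 0.0004416 m/day.

0.000442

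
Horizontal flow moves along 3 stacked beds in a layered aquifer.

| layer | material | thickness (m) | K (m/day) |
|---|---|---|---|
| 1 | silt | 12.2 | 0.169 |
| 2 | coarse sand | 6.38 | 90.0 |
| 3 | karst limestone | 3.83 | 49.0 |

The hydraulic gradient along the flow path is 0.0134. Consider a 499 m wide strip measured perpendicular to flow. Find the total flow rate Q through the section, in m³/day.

Flow is parallel to layering, so each bed carries its own Darcy discharge and the transmissivities add.
Σ(K_i·b_i) = 0.169×12.2 + 90.0×6.38 + 49.0×3.83 = 763.9 m²/day.
Hydraulic gradient i = 0.0134.
Q = Σ(K_i·b_i) · W · i = 763.9 × 499 × 0.01340 = 5108 m³/day.

5110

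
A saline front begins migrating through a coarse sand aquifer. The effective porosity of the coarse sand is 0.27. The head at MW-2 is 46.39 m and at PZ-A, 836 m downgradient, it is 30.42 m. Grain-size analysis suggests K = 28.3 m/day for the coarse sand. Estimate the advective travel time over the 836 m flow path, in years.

1.14

Hydraulic gradient i = (46.39 − 30.42) / 836 = 15.97 / 836 = 0.01910.
Darcy flux q = K · i = 28.30 × 0.01910 = 0.5406 m/day.
Seepage velocity v = q / n_e = 0.5406 / 0.27 = 2.002 m/day.
Travel time t = L / v = 836 / 2.002 = 417.5 days = 1.143 years.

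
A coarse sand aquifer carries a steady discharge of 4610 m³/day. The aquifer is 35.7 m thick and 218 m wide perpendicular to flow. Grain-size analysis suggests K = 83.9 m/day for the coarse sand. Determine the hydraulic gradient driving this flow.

Cross-sectional area A = 218 × 35.7 = 7783 m².
From Q = K·A·i, i = Q / (K·A) = 4610 / (83.90 × 7783) = 0.007060.

0.00706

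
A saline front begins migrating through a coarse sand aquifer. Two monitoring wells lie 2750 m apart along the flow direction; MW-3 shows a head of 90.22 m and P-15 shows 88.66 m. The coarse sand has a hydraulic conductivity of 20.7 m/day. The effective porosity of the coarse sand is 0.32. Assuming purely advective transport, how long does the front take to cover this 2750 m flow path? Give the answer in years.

205

Hydraulic gradient i = (90.22 − 88.66) / 2750 = 1.56 / 2750 = 0.0005673.
Darcy flux q = K · i = 20.70 × 0.0005673 = 0.01174 m/day.
Seepage velocity v = q / n_e = 0.01174 / 0.32 = 0.03670 m/day.
Travel time t = L / v = 2750 / 0.03670 = 74941 days = 205.2 years.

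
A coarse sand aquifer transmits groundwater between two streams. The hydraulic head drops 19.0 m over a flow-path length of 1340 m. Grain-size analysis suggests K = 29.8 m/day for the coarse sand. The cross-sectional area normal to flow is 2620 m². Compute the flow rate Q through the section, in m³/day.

Hydraulic gradient i = Δh / L = 19.0 / 1340 = 0.01418.
Darcy's law: Q = K · A · i = 29.80 × 2620 × 0.01418 = 1107 m³/day.

1110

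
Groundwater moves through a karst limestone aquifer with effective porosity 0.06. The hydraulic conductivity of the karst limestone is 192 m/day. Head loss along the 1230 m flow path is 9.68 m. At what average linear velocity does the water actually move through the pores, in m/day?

Hydraulic gradient i = Δh / L = 9.68 / 1230 = 0.007870.
Darcy flux q = K · i = 192.0 × 0.007870 = 1.511 m/day.
Seepage velocity v = q / n_e = 1.511 / 0.06 = 25.18 m/day.

25.2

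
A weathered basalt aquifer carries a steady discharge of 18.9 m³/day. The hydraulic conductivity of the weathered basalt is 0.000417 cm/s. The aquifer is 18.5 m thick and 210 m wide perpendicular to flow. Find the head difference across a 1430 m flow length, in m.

19.3

Convert K: 0.000417 cm/s × 864 = 0.3603 m/day.
Cross-sectional area A = 210 × 18.5 = 3885 m².
From Q = K·A·i, i = Q / (K·A) = 18.9 / (0.3603 × 3885) = 0.01350.
Head loss Δh = i · L = 0.01350 × 1430 = 19.31 m.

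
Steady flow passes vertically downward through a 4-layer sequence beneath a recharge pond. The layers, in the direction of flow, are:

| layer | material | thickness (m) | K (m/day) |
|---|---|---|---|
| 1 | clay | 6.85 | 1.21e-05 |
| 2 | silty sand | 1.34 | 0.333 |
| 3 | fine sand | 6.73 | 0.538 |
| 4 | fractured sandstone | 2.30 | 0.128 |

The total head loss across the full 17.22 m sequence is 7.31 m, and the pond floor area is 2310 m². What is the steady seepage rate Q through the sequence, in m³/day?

Flow is perpendicular to layering, so the layers act in series and the equivalent K is the thickness-weighted harmonic mean.
Total thickness L = 6.85 + 1.34 + 6.73 + 2.30 = 17.22 m.
Σ(b_i/K_i) = 6.85/1.21e-05 + 1.34/0.333 + 6.73/0.538 + 2.30/0.128 = 5.662e+05 d.
K_eq = L / Σ(b_i/K_i) = 17.22 / 5.662e+05 = 3.042e-05 m/day.
Q = K_eq · A · (Δh/L) = 3.042e-05 × 2310 × (7.31/17.22) = 0.02983 m³/day.

0.0298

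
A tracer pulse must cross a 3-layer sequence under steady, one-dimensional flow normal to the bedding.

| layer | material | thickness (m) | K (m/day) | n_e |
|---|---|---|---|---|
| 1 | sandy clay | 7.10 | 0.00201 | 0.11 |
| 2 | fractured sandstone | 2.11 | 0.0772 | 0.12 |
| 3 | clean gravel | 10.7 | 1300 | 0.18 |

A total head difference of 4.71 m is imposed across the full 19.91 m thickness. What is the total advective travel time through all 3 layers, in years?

6.13

With flow normal to the layers, continuity requires the same specific discharge q through every layer.
Σ(b_i/K_i) = 7.10/0.00201 + 2.11/0.0772 + 10.7/1300 = 3560 d.
q = Δh / Σ(b_i/K_i) = 4.71 / 3560 = 0.001323 m/day.
In each layer the seepage velocity is v_i = q/n_i, so the layer transit time is t_i = b_i·n_i / q:
  layer 1 (sandy clay): t_1 = 7.10 × 0.11 / 0.001323 = 590.3 d
  layer 2 (fractured sandstone): t_2 = 2.11 × 0.12 / 0.001323 = 191.4 d
  layer 3 (clean gravel): t_3 = 10.7 × 0.18 / 0.001323 = 1456 d
Total t = Σ t_i = 2237 days = 6.125 years.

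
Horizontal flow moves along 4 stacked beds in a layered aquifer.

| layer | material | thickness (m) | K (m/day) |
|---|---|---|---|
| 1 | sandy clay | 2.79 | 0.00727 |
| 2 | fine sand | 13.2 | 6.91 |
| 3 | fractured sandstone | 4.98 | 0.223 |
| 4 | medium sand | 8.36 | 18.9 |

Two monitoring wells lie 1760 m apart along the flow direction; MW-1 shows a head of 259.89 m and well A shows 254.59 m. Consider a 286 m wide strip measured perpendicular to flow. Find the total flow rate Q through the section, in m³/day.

Flow is parallel to layering, so each bed carries its own Darcy discharge and the transmissivities add.
Σ(K_i·b_i) = 0.00727×2.79 + 6.91×13.2 + 0.223×4.98 + 18.9×8.36 = 250.3 m²/day.
Hydraulic gradient i = (259.89 − 254.59) / 1760 = 5.3 / 1760 = 0.003011.
Q = Σ(K_i·b_i) · W · i = 250.3 × 286 × 0.003011 = 215.6 m³/day.

216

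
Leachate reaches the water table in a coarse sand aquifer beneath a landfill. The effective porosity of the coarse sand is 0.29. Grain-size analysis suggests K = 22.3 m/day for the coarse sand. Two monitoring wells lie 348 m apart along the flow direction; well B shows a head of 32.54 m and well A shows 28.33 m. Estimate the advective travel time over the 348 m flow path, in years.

1.02

Hydraulic gradient i = (32.54 − 28.33) / 348 = 4.21 / 348 = 0.01210.
Darcy flux q = K · i = 22.30 × 0.01210 = 0.2698 m/day.
Seepage velocity v = q / n_e = 0.2698 / 0.29 = 0.9303 m/day.
Travel time t = L / v = 348 / 0.9303 = 374.1 days = 1.024 years.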